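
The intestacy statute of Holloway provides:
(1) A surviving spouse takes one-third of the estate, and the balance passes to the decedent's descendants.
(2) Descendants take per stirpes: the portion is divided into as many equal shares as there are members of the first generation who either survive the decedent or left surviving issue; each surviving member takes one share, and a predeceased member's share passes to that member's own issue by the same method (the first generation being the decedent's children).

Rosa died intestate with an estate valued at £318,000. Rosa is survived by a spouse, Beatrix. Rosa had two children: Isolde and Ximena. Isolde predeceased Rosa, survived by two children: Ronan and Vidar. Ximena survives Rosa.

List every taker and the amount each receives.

Beatrix takes one-third of £318,000 = £106,000. The remaining £212,000 passes to the descendants.
The descendants' portion (£212,000) is divided into 2 shares of £106,000: Ximena takes £106,000; Isolde's £106,000 share passes to Isolde's issue.
Isolde's share (£106,000) is divided into 2 shares of £53,000: Ronan and Vidar each take £53,000.

Beatrix: £106,000; Ronan: £53,000; Vidar: £53,000; Ximena: £106,000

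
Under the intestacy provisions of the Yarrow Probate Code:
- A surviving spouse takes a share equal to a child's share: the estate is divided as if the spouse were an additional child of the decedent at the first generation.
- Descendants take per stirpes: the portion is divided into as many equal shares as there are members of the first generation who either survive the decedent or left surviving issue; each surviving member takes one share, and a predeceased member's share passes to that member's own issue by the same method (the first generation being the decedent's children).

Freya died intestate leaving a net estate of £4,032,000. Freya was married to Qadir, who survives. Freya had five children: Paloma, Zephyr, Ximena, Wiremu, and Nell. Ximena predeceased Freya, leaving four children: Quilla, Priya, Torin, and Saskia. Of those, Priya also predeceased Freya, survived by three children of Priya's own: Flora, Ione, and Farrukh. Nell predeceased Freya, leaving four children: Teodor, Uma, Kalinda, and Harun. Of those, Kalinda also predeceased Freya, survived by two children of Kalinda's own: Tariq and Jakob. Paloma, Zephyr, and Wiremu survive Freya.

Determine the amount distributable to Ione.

The spouse counts as an additional share at the children's level, so there are 6 primary shares of £672,000. Qadir takes one such share (£672,000).
The children's combined portion (£3,360,000) is divided into 5 shares of £672,000: Paloma, Zephyr, and Wiremu each take £672,000; Ximena's £672,000 share passes to Ximena's issue; Nell's £672,000 share passes to Nell's issue.
Ximena's share (£672,000) is divided into 4 shares of £168,000: Quilla, Torin, and Saskia each take £168,000; Priya's £168,000 share passes to Priya's issue.
Priya's share (£168,000) is divided into 3 shares of £56,000: Flora, Ione, and Farrukh each take £56,000.
Nell's share (£672,000) is divided into 4 shares of £168,000: Teodor, Uma, and Harun each take £168,000; Kalinda's £168,000 share passes to Kalinda's issue.
Kalinda's share (£168,000) is divided into 2 shares of £84,000: Tariq and Jakob each take £84,000.

Ione receives £56,000.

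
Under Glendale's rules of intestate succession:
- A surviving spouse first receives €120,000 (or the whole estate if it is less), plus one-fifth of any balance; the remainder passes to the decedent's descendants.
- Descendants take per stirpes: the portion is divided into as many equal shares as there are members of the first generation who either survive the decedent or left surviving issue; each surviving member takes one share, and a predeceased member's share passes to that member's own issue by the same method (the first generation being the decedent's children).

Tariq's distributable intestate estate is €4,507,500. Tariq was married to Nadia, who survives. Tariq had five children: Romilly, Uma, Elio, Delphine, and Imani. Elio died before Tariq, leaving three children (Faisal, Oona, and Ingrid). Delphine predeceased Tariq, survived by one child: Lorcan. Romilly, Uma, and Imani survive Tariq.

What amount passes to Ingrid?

Ingrid receives €234,000.

Nadia first takes €120,000, leaving a balance of €4,387,500. Nadia then takes one-fifth of the balance (€877,500), for a total of €997,500. The remaining €3,510,000 passes to the descendants.
The descendants' portion (€3,510,000) is divided into 5 shares of €702,000: Romilly, Uma, and Imani each take €702,000; Elio's €702,000 share passes to Elio's issue; Delphine's €702,000 share passes to Delphine's issue.
Elio's share (€702,000) is divided into 3 shares of €234,000: Faisal, Oona, and Ingrid each take €234,000.
Delphine's share (€702,000) passes entirely to Lorcan.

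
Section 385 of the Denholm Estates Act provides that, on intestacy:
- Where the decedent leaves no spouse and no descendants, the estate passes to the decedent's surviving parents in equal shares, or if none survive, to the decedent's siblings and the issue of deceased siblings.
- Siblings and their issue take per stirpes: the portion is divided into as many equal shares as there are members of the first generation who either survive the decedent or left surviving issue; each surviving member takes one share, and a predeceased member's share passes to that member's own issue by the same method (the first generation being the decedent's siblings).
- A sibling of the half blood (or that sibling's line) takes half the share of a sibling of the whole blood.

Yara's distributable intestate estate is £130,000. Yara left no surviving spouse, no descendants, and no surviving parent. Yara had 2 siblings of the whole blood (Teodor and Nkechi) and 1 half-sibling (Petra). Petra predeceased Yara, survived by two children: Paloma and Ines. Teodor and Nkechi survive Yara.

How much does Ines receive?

The entire £130,000 passes to the siblings and their issue.
Counting each half-blood sibling's line as half a unit, there are 5/2 units in £130,000, so one unit is £52,000. Whole-blood lines (Teodor and Nkechi) take £52,000 each; half-blood lines (Petra) take £26,000 each.
Petra's share (£26,000) is divided into 2 shares of £13,000: Paloma and Ines each take £13,000.

Ines receives £13,000.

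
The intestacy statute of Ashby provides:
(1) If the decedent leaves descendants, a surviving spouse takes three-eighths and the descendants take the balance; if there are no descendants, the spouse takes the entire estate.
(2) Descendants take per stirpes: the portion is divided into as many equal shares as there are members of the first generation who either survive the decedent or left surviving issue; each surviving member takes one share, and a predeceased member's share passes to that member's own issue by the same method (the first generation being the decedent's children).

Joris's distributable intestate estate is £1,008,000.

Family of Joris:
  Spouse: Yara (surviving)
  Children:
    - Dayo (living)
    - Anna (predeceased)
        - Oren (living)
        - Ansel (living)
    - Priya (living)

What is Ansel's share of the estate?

Ansel receives £105,000.

Yara takes three-eighths of £1,008,000 = £378,000. The remaining £630,000 passes to the descendants.
The descendants' portion (£630,000) is divided into 3 shares of £210,000: Dayo and Priya each take £210,000; Anna's £210,000 share passes to Anna's issue.
Anna's share (£210,000) is divided into 2 shares of £105,000: Oren and Ansel each take £105,000.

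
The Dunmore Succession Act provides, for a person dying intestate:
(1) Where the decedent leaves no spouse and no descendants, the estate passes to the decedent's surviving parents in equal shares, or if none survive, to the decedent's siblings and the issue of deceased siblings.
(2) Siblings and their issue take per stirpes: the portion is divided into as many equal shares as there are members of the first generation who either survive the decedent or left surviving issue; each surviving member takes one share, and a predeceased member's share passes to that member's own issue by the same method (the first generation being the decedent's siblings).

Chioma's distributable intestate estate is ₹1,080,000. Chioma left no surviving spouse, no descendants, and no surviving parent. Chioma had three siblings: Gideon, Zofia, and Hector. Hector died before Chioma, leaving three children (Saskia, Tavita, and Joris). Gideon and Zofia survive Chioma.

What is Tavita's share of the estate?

The entire ₹1,080,000 passes to the siblings and their issue.
That amount (₹1,080,000) is divided into 3 shares of ₹360,000: Gideon and Zofia each take ₹360,000; Hector's ₹360,000 share passes to Hector's issue.
Hector's share (₹360,000) is divided into 3 shares of ₹120,000: Saskia, Tavita, and Joris each take ₹120,000.

Tavita receives ₹120,000.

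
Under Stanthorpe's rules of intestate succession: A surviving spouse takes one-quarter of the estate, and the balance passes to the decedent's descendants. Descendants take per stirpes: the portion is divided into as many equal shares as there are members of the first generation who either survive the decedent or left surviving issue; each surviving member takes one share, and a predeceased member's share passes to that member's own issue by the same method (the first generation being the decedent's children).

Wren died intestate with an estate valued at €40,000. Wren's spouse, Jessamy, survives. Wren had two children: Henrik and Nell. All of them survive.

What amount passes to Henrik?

Henrik receives €15,000.

Jessamy takes one-quarter of €40,000 = €10,000. The remaining €30,000 passes to the descendants.
The descendants' portion (€30,000) is divided into 2 shares of €15,000: Henrik and Nell each take €15,000.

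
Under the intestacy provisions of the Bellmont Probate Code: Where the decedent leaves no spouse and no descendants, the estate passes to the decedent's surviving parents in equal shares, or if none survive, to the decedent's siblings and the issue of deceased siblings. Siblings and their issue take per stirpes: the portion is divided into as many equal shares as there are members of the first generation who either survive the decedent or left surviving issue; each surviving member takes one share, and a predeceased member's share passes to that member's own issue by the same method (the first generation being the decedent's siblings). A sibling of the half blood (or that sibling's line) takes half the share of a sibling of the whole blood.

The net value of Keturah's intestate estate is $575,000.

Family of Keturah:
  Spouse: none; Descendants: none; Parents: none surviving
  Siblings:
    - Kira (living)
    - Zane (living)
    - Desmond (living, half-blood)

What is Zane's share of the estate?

The entire $575,000 passes to the siblings and their issue.
Counting each half-blood sibling's line as half a unit, there are 5/2 units in $575,000, so one unit is $230,000. Whole-blood lines (Kira and Zane) take $230,000 each; half-blood lines (Desmond) take $115,000 each.

Zane receives $230,000.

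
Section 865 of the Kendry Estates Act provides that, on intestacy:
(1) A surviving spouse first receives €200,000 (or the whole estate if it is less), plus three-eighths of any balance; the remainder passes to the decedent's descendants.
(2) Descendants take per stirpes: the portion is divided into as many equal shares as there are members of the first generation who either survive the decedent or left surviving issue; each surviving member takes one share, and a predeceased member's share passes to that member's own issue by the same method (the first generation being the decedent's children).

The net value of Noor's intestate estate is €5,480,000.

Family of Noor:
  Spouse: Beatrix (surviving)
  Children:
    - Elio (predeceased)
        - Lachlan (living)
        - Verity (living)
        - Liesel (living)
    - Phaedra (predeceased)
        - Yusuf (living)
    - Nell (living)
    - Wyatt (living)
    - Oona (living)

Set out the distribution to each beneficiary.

Beatrix: €2,180,000; Lachlan: €220,000; Verity: €220,000; Liesel: €220,000; Yusuf: €660,000; Nell: €660,000; Wyatt: €660,000; Oona: €660,000

Beatrix first takes €200,000, leaving a balance of €5,280,000. Beatrix then takes three-eighths of the balance (€1,980,000), for a total of €2,180,000. The remaining €3,300,000 passes to the descendants.
The descendants' portion (€3,300,000) is divided into 5 shares of €660,000: Nell, Wyatt, and Oona each take €660,000; Elio's €660,000 share passes to Elio's issue; Phaedra's €660,000 share passes to Phaedra's issue.
Elio's share (€660,000) is divided into 3 shares of €220,000: Lachlan, Verity, and Liesel each take €220,000.
Phaedra's share (€660,000) passes entirely to Yusuf.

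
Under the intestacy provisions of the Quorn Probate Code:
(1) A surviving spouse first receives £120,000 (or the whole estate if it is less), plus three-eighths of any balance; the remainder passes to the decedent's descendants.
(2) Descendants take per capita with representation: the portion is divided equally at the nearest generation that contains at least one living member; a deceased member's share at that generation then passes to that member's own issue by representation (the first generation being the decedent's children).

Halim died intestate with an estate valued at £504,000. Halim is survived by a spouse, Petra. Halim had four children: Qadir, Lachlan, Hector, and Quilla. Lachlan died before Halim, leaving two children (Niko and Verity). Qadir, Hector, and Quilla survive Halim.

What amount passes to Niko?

Niko receives £30,000.

Petra first takes £120,000, leaving a balance of £384,000. Petra then takes three-eighths of the balance (£144,000), for a total of £264,000. The remaining £240,000 passes to the descendants.
The descendants' portion (£240,000) is divided into 4 shares of £60,000: Qadir, Hector, and Quilla each take £60,000; Lachlan's £60,000 share passes to Lachlan's issue.
Lachlan's share (£60,000) is divided into 2 shares of £30,000: Niko and Verity each take £30,000.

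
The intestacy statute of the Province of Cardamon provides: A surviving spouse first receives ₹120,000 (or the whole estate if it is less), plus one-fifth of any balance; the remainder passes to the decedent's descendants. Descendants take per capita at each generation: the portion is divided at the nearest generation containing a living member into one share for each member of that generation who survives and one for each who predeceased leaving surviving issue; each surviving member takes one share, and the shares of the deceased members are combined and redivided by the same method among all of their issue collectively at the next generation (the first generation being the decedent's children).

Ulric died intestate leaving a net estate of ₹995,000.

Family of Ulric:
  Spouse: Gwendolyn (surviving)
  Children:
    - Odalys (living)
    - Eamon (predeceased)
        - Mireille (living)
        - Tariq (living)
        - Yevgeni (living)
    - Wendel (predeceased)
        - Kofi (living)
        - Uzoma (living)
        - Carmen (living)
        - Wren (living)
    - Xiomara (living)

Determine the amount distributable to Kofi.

Gwendolyn first takes ₹120,000, leaving a balance of ₹875,000. Gwendolyn then takes one-fifth of the balance (₹175,000), for a total of ₹295,000. The remaining ₹700,000 passes to the descendants.
The descendants' portion (₹700,000) is divided at the children's generation into 4 shares of ₹175,000. Odalys and Xiomara each take ₹175,000. The 2 shares of the deceased (Eamon and Wendel) are combined into a pool of ₹350,000.
That pool (₹350,000) is divided at the grandchildren's generation equally among Mireille, Tariq, Yevgeni, Kofi, Uzoma, Carmen, and Wren: ₹50,000 each.

Kofi receives ₹50,000.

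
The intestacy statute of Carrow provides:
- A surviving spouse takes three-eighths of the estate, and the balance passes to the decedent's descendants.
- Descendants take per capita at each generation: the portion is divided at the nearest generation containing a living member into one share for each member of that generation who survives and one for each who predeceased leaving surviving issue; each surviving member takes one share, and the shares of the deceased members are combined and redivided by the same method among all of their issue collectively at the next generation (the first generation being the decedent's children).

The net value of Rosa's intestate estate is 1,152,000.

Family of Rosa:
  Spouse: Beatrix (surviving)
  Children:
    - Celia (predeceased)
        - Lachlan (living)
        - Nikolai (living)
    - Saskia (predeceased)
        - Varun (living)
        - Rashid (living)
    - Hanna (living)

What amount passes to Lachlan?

Lachlan receives 120,000.

Beatrix takes three-eighths of 1,152,000 = 432,000. The remaining 720,000 passes to the descendants.
The descendants' portion (720,000) is divided at the children's generation into 3 shares of 240,000. Hanna takes 240,000. The 2 shares of the deceased (Celia and Saskia) are combined into a pool of 480,000.
That pool (480,000) is divided at the grandchildren's generation equally among Lachlan, Nikolai, Varun, and Rashid: 120,000 each.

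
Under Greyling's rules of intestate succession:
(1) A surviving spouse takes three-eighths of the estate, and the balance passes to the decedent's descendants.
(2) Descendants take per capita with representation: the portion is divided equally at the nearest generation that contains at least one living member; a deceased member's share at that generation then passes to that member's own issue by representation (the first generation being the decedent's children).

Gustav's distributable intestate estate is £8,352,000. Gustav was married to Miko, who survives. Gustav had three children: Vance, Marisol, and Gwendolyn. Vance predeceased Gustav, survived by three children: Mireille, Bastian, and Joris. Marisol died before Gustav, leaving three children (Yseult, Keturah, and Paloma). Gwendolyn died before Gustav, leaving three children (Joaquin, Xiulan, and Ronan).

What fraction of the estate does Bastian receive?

Miko takes three-eighths of £8,352,000 = £3,132,000. The remaining £5,220,000 passes to the descendants.
No child survives, so the initial division is made at the grandchildren's generation.
The descendants' portion (£5,220,000) is divided into 9 shares of £580,000: Mireille, Bastian, Joris, Yseult, Keturah, Paloma, Joaquin, Xiulan, and Ronan each take £580,000.

Bastian receives 5/72 of the estate.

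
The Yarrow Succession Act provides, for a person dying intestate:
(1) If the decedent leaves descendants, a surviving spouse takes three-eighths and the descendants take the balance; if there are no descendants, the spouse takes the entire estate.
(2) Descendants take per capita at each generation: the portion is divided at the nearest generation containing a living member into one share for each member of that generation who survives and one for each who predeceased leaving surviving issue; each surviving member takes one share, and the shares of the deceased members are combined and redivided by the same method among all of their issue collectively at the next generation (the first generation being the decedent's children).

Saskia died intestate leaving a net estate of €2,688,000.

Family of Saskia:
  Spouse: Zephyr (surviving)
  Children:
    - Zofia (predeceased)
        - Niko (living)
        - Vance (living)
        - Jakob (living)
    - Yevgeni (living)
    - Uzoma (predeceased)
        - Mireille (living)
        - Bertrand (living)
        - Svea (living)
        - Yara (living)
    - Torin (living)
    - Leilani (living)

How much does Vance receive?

Zephyr takes three-eighths of €2,688,000 = €1,008,000. The remaining €1,680,000 passes to the descendants.
The descendants' portion (€1,680,000) is divided at the children's generation into 5 shares of €336,000. Yevgeni, Torin, and Leilani each take €336,000. The 2 shares of the deceased (Zofia and Uzoma) are combined into a pool of €672,000.
That pool (€672,000) is divided at the grandchildren's generation equally among Niko, Vance, Jakob, Mireille, Bertrand, Svea, and Yara: €96,000 each.

Vance receives €96,000.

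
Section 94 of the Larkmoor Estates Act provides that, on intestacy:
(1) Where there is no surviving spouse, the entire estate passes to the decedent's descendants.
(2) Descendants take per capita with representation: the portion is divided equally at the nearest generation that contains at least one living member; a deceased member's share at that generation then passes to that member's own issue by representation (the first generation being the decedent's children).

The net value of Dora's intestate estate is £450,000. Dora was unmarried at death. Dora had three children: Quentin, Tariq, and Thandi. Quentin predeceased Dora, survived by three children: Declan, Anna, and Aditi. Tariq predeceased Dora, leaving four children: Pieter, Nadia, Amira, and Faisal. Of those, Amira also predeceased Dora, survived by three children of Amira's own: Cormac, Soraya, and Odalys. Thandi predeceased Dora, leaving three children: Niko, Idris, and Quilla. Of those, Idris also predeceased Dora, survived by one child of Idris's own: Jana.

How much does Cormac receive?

Cormac receives £15,000.

The entire £450,000 passes to the descendants.
No child survives, so the initial division is made at the grandchildren's generation.
That amount (£450,000) is divided into 10 shares of £45,000: Declan, Anna, Aditi, Pieter, Nadia, Faisal, Niko, and Quilla each take £45,000; Amira's £45,000 share passes to Amira's issue; Idris's £45,000 share passes to Idris's issue.
Amira's share (£45,000) is divided into 3 shares of £15,000: Cormac, Soraya, and Odalys each take £15,000.
Idris's share (£45,000) passes entirely to Jana.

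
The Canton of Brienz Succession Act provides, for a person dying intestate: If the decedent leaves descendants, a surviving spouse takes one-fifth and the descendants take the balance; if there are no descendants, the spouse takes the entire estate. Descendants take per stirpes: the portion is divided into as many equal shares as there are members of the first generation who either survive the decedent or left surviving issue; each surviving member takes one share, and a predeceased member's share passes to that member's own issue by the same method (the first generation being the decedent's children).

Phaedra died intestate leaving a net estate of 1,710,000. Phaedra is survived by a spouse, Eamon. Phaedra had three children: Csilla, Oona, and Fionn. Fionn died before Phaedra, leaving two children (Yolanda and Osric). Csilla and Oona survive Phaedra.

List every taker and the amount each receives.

Eamon: 342,000; Csilla: 456,000; Oona: 456,000; Yolanda: 228,000; Osric: 228,000

Eamon takes one-fifth of 1,710,000 = 342,000. The remaining 1,368,000 passes to the descendants.
The descendants' portion (1,368,000) is divided into 3 shares of 456,000: Csilla and Oona each take 456,000; Fionn's 456,000 share passes to Fionn's issue.
Fionn's share (456,000) is divided into 2 shares of 228,000: Yolanda and Osric each take 228,000.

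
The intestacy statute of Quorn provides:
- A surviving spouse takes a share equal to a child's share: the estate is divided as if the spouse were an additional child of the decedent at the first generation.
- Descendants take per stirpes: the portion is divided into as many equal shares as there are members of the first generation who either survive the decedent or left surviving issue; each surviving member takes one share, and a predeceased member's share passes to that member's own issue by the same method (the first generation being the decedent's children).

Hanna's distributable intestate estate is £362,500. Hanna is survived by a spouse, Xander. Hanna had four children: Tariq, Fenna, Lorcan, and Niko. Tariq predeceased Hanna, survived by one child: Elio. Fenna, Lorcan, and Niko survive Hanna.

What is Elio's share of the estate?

Elio receives £72,500.

The spouse counts as an additional share at the children's level, so there are 5 primary shares of £72,500. Xander takes one such share (£72,500).
The children's combined portion (£290,000) is divided into 4 shares of £72,500: Fenna, Lorcan, and Niko each take £72,500; Tariq's £72,500 share passes to Tariq's issue.
Tariq's share (£72,500) passes entirely to Elio.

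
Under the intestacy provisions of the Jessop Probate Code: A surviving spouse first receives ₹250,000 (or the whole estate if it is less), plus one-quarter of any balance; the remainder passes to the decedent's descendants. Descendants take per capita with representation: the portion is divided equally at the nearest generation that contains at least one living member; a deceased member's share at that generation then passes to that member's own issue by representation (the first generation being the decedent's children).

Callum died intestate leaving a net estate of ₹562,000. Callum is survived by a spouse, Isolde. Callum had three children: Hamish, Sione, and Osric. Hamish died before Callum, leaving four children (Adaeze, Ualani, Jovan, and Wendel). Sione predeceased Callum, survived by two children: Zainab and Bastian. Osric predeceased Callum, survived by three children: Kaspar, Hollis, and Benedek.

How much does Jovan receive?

Jovan receives ₹26,000.

Isolde first takes ₹250,000, leaving a balance of ₹312,000. Isolde then takes one-quarter of the balance (₹78,000), for a total of ₹328,000. The remaining ₹234,000 passes to the descendants.
No child survives, so the initial division is made at the grandchildren's generation.
The descendants' portion (₹234,000) is divided into 9 shares of ₹26,000: Adaeze, Ualani, Jovan, Wendel, Zainab, Bastian, Kaspar, Hollis, and Benedek each take ₹26,000.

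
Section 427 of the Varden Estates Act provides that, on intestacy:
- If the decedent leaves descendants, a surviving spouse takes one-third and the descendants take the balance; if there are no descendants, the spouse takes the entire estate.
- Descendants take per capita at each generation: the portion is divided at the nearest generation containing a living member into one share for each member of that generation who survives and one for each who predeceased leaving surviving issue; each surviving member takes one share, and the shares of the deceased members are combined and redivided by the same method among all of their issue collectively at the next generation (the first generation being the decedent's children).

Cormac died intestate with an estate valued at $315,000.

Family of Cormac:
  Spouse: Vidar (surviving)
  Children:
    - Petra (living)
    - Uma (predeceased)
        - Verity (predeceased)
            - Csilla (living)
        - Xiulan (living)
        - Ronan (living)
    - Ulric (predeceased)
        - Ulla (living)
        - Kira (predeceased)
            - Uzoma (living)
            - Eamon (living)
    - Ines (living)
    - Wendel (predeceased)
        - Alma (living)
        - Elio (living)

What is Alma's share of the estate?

Alma receives $18,000.

Vidar takes one-third of $315,000 = $105,000. The remaining $210,000 passes to the descendants.
The descendants' portion ($210,000) is divided at the children's generation into 5 shares of $42,000. Petra and Ines each take $42,000. The 3 shares of the deceased (Uma, Ulric, and Wendel) are combined into a pool of $126,000.
That pool ($126,000) is divided at the grandchildren's generation into 7 shares of $18,000. Xiulan, Ronan, Ulla, Alma, and Elio each take $18,000. The 2 shares of the deceased (Verity and Kira) are combined into a pool of $36,000.
That pool ($36,000) is divided at the great-grandchildren's generation equally among Csilla, Uzoma, and Eamon: $12,000 each.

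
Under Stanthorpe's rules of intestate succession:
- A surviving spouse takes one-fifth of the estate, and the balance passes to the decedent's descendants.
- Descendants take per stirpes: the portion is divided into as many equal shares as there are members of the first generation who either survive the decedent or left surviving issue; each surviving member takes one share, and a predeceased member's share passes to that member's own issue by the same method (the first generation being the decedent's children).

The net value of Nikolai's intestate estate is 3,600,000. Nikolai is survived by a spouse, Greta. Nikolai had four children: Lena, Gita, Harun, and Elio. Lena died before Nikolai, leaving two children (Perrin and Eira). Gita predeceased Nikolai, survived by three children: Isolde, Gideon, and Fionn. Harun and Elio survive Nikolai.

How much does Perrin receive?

Greta takes one-fifth of 3,600,000 = 720,000. The remaining 2,880,000 passes to the descendants.
The descendants' portion (2,880,000) is divided into 4 shares of 720,000: Harun and Elio each take 720,000; Lena's 720,000 share passes to Lena's issue; Gita's 720,000 share passes to Gita's issue.
Lena's share (720,000) is divided into 2 shares of 360,000: Perrin and Eira each take 360,000.
Gita's share (720,000) is divided into 3 shares of 240,000: Isolde, Gideon, and Fionn each take 240,000.

Perrin receives 360,000.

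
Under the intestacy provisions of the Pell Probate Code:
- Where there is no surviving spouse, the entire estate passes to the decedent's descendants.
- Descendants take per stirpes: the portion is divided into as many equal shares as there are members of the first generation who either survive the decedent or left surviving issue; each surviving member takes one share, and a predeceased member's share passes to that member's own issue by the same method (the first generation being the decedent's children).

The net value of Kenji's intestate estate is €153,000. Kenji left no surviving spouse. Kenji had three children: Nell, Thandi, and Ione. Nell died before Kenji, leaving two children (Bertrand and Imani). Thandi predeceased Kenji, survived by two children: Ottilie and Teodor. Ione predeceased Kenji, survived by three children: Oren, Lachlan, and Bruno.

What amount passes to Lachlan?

Lachlan receives €17,000.

The entire €153,000 passes to the descendants.
That amount (€153,000) is divided into 3 shares of €51,000: Nell's €51,000 share passes to Nell's issue; Thandi's €51,000 share passes to Thandi's issue; Ione's €51,000 share passes to Ione's issue.
Nell's share (€51,000) is divided into 2 shares of €25,500: Bertrand and Imani each take €25,500.
Thandi's share (€51,000) is divided into 2 shares of €25,500: Ottilie and Teodor each take €25,500.
Ione's share (€51,000) is divided into 3 shares of €17,000: Oren, Lachlan, and Bruno each take €17,000.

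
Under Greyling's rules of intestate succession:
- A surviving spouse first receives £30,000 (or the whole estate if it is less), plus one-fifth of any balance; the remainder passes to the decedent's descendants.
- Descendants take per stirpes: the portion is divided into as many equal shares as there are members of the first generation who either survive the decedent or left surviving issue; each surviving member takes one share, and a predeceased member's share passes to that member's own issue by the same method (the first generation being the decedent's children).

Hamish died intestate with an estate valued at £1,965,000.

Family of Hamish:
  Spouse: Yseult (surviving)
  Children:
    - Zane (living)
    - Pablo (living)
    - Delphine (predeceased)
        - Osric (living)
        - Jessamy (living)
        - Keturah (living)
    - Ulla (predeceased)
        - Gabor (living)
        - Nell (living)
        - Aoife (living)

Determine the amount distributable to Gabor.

Yseult first takes £30,000, leaving a balance of £1,935,000. Yseult then takes one-fifth of the balance (£387,000), for a total of £417,000. The remaining £1,548,000 passes to the descendants.
The descendants' portion (£1,548,000) is divided into 4 shares of £387,000: Zane and Pablo each take £387,000; Delphine's £387,000 share passes to Delphine's issue; Ulla's £387,000 share passes to Ulla's issue.
Delphine's share (£387,000) is divided into 3 shares of £129,000: Osric, Jessamy, and Keturah each take £129,000.
Ulla's share (£387,000) is divided into 3 shares of £129,000: Gabor, Nell, and Aoife each take £129,000.

Gabor receives £129,000.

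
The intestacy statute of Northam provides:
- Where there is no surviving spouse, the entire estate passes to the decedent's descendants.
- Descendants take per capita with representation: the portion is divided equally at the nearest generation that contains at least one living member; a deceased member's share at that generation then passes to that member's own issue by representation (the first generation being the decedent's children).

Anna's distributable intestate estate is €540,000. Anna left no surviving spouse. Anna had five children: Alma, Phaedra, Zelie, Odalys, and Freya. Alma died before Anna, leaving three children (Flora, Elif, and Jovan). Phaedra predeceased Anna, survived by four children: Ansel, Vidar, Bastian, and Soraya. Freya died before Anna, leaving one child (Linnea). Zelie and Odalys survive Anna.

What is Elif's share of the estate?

Elif receives €36,000.

The entire €540,000 passes to the descendants.
That amount (€540,000) is divided into 5 shares of €108,000: Zelie and Odalys each take €108,000; Alma's €108,000 share passes to Alma's issue; Phaedra's €108,000 share passes to Phaedra's issue; Freya's €108,000 share passes to Freya's issue.
Alma's share (€108,000) is divided into 3 shares of €36,000: Flora, Elif, and Jovan each take €36,000.
Phaedra's share (€108,000) is divided into 4 shares of €27,000: Ansel, Vidar, Bastian, and Soraya each take €27,000.
Freya's share (€108,000) passes entirely to Linnea.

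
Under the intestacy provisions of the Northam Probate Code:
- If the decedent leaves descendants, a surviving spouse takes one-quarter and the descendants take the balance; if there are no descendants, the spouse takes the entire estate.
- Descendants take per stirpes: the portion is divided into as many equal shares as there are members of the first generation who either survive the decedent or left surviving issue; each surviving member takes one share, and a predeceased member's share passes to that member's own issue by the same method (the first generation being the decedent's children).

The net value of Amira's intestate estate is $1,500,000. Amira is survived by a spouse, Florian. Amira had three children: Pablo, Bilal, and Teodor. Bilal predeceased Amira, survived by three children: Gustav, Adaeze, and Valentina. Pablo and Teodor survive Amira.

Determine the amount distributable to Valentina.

Valentina receives $125,000.

Florian takes one-quarter of $1,500,000 = $375,000. The remaining $1,125,000 passes to the descendants.
The descendants' portion ($1,125,000) is divided into 3 shares of $375,000: Pablo and Teodor each take $375,000; Bilal's $375,000 share passes to Bilal's issue.
Bilal's share ($375,000) is divided into 3 shares of $125,000: Gustav, Adaeze, and Valentina each take $125,000.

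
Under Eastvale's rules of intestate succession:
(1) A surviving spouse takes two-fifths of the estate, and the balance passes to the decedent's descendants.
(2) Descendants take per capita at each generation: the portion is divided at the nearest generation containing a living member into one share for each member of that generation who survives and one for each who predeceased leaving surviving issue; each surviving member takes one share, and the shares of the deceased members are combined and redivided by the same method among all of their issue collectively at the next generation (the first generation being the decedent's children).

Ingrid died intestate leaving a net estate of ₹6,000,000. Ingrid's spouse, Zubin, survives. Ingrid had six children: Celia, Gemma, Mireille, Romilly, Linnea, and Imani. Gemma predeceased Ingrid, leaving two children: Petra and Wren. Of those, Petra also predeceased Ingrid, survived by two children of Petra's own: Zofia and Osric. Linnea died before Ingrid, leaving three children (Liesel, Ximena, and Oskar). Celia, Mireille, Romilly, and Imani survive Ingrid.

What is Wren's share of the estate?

Wren receives ₹240,000.

Zubin takes two-fifths of ₹6,000,000 = ₹2,400,000. The remaining ₹3,600,000 passes to the descendants.
The descendants' portion (₹3,600,000) is divided at the children's generation into 6 shares of ₹600,000. Celia, Mireille, Romilly, and Imani each take ₹600,000. The 2 shares of the deceased (Gemma and Linnea) are combined into a pool of ₹1,200,000.
That pool (₹1,200,000) is divided at the grandchildren's generation into 5 shares of ₹240,000. Wren, Liesel, Ximena, and Oskar each take ₹240,000. The remaining share for the deceased Petra (₹240,000) is carried to the next generation.
That pool (₹240,000) is divided at the great-grandchildren's generation equally among Zofia and Osric: ₹120,000 each.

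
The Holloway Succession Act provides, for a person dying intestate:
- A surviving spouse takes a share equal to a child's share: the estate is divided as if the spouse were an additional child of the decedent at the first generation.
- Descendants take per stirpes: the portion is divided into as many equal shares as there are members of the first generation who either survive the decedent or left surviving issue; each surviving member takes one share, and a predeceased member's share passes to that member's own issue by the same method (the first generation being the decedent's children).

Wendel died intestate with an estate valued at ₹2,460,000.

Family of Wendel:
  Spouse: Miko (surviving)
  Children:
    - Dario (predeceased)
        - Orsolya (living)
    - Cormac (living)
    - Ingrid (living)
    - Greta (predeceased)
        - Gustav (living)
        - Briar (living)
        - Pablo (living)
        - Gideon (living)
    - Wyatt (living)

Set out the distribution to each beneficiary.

The spouse counts as an additional share at the children's level, so there are 6 primary shares of ₹410,000. Miko takes one such share (₹410,000).
The children's combined portion (₹2,050,000) is divided into 5 shares of ₹410,000: Cormac, Ingrid, and Wyatt each take ₹410,000; Dario's ₹410,000 share passes to Dario's issue; Greta's ₹410,000 share passes to Greta's issue.
Dario's share (₹410,000) passes entirely to Orsolya.
Greta's share (₹410,000) is divided into 4 shares of ₹102,500: Gustav, Briar, Pablo, and Gideon each take ₹102,500.

Miko: ₹410,000; Orsolya: ₹410,000; Cormac: ₹410,000; Ingrid: ₹410,000; Gustav: ₹102,500; Briar: ₹102,500; Pablo: ₹102,500; Gideon: ₹102,500; Wyatt: ₹410,000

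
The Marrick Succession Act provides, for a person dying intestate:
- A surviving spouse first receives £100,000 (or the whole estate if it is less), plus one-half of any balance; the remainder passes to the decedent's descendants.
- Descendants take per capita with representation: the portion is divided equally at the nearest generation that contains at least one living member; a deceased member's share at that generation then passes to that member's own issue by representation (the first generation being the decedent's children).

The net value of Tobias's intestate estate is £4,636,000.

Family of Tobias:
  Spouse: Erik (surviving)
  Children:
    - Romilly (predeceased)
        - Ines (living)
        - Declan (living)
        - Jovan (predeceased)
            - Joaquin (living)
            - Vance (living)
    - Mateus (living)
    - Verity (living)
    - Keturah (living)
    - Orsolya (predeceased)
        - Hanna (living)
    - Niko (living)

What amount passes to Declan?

Declan receives £126,000.

Erik first takes £100,000, leaving a balance of £4,536,000. Erik then takes one-half of the balance (£2,268,000), for a total of £2,368,000. The remaining £2,268,000 passes to the descendants.
The descendants' portion (£2,268,000) is divided into 6 shares of £378,000: Mateus, Verity, Keturah, and Niko each take £378,000; Romilly's £378,000 share passes to Romilly's issue; Orsolya's £378,000 share passes to Orsolya's issue.
Romilly's share (£378,000) is divided into 3 shares of £126,000: Ines and Declan each take £126,000; Jovan's £126,000 share passes to Jovan's issue.
Jovan's share (£126,000) is divided into 2 shares of £63,000: Joaquin and Vance each take £63,000.
Orsolya's share (£378,000) passes entirely to Hanna.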